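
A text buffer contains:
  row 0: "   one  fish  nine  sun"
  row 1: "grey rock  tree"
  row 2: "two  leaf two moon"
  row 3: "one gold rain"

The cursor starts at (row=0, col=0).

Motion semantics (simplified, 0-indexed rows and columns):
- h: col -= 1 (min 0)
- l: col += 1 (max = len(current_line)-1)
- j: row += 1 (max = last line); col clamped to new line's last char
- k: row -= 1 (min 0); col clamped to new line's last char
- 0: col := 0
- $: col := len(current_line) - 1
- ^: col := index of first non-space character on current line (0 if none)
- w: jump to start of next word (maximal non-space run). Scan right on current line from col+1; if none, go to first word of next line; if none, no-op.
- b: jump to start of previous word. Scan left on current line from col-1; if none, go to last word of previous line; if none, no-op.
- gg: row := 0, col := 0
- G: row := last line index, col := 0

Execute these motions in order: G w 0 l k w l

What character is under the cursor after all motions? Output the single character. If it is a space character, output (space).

Answer: e

Derivation:
After 1 (G): row=3 col=0 char='o'
After 2 (w): row=3 col=4 char='g'
After 3 (0): row=3 col=0 char='o'
After 4 (l): row=3 col=1 char='n'
After 5 (k): row=2 col=1 char='w'
After 6 (w): row=2 col=5 char='l'
After 7 (l): row=2 col=6 char='e'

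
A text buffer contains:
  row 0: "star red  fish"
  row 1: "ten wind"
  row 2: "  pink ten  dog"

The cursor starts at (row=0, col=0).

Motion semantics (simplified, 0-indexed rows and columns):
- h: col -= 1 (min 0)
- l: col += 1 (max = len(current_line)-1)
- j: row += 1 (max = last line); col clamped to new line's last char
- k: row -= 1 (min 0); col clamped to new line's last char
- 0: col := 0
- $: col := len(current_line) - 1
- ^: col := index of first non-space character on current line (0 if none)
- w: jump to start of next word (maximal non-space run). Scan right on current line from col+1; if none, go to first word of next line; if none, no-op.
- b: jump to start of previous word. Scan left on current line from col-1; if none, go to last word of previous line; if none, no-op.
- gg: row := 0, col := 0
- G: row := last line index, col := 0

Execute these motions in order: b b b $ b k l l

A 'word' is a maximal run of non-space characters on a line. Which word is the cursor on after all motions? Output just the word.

Answer: fish

Derivation:
After 1 (b): row=0 col=0 char='s'
After 2 (b): row=0 col=0 char='s'
After 3 (b): row=0 col=0 char='s'
After 4 ($): row=0 col=13 char='h'
After 5 (b): row=0 col=10 char='f'
After 6 (k): row=0 col=10 char='f'
After 7 (l): row=0 col=11 char='i'
After 8 (l): row=0 col=12 char='s'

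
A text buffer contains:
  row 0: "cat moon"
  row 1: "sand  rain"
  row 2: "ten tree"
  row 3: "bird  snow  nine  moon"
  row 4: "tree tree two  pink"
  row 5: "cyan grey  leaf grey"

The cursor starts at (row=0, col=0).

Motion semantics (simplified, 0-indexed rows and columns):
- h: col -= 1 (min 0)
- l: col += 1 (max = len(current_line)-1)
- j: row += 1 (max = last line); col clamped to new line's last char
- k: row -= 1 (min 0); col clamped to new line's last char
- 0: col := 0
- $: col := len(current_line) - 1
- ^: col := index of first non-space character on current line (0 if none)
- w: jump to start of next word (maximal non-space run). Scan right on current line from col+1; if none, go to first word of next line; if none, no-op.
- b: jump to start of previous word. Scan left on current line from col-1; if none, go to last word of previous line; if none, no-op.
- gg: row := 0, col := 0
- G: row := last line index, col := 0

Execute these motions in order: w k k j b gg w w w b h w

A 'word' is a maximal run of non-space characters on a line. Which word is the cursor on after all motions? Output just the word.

Answer: rain

Derivation:
After 1 (w): row=0 col=4 char='m'
After 2 (k): row=0 col=4 char='m'
After 3 (k): row=0 col=4 char='m'
After 4 (j): row=1 col=4 char='_'
After 5 (b): row=1 col=0 char='s'
After 6 (gg): row=0 col=0 char='c'
After 7 (w): row=0 col=4 char='m'
After 8 (w): row=1 col=0 char='s'
After 9 (w): row=1 col=6 char='r'
After 10 (b): row=1 col=0 char='s'
After 11 (h): row=1 col=0 char='s'
After 12 (w): row=1 col=6 char='r'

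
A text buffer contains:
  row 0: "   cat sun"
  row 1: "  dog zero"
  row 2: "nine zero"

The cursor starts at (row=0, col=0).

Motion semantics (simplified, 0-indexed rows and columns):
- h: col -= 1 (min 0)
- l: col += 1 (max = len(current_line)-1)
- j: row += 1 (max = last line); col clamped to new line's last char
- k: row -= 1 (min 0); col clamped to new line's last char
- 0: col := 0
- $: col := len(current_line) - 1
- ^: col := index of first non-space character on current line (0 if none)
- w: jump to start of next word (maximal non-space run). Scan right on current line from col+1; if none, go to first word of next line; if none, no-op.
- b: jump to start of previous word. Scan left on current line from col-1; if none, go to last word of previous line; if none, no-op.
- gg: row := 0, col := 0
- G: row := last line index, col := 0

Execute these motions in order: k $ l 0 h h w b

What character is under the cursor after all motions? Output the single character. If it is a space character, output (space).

Answer: c

Derivation:
After 1 (k): row=0 col=0 char='_'
After 2 ($): row=0 col=9 char='n'
After 3 (l): row=0 col=9 char='n'
After 4 (0): row=0 col=0 char='_'
After 5 (h): row=0 col=0 char='_'
After 6 (h): row=0 col=0 char='_'
After 7 (w): row=0 col=3 char='c'
After 8 (b): row=0 col=3 char='c'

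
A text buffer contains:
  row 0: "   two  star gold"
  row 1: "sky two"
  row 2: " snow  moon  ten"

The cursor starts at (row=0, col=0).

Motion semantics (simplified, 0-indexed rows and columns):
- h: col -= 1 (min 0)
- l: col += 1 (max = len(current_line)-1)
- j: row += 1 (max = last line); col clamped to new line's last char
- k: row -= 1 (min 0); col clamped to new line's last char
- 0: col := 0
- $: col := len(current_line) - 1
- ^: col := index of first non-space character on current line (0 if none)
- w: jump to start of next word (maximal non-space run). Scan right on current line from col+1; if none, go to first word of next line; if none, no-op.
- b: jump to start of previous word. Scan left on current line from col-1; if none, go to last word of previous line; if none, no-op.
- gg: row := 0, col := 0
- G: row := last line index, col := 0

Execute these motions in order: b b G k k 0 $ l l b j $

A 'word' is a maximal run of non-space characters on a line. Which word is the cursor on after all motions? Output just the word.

After 1 (b): row=0 col=0 char='_'
After 2 (b): row=0 col=0 char='_'
After 3 (G): row=2 col=0 char='_'
After 4 (k): row=1 col=0 char='s'
After 5 (k): row=0 col=0 char='_'
After 6 (0): row=0 col=0 char='_'
After 7 ($): row=0 col=16 char='d'
After 8 (l): row=0 col=16 char='d'
After 9 (l): row=0 col=16 char='d'
After 10 (b): row=0 col=13 char='g'
After 11 (j): row=1 col=6 char='o'
After 12 ($): row=1 col=6 char='o'

Answer: two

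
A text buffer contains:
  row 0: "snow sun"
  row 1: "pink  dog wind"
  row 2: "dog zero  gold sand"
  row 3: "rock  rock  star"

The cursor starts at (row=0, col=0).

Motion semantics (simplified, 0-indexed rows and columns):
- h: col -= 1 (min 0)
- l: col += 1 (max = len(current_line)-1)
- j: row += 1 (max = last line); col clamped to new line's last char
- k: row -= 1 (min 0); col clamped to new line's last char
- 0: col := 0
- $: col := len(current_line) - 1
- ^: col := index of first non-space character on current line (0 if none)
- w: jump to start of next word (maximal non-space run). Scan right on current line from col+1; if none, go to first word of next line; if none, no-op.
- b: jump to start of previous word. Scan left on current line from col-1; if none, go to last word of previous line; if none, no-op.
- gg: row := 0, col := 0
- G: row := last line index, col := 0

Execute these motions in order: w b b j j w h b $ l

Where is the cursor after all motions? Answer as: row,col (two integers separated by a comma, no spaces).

After 1 (w): row=0 col=5 char='s'
After 2 (b): row=0 col=0 char='s'
After 3 (b): row=0 col=0 char='s'
After 4 (j): row=1 col=0 char='p'
After 5 (j): row=2 col=0 char='d'
After 6 (w): row=2 col=4 char='z'
After 7 (h): row=2 col=3 char='_'
After 8 (b): row=2 col=0 char='d'
After 9 ($): row=2 col=18 char='d'
After 10 (l): row=2 col=18 char='d'

Answer: 2,18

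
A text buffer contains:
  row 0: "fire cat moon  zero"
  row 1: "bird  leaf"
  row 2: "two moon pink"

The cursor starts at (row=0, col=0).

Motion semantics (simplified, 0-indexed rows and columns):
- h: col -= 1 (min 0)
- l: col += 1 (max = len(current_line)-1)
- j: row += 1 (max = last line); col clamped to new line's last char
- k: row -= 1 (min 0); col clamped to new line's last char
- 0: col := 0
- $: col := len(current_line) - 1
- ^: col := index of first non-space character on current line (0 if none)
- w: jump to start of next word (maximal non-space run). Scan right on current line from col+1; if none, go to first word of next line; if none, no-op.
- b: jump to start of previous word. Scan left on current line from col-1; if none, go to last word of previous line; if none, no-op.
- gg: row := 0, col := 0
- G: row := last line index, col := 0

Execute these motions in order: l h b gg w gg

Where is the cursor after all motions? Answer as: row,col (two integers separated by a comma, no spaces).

After 1 (l): row=0 col=1 char='i'
After 2 (h): row=0 col=0 char='f'
After 3 (b): row=0 col=0 char='f'
After 4 (gg): row=0 col=0 char='f'
After 5 (w): row=0 col=5 char='c'
After 6 (gg): row=0 col=0 char='f'

Answer: 0,0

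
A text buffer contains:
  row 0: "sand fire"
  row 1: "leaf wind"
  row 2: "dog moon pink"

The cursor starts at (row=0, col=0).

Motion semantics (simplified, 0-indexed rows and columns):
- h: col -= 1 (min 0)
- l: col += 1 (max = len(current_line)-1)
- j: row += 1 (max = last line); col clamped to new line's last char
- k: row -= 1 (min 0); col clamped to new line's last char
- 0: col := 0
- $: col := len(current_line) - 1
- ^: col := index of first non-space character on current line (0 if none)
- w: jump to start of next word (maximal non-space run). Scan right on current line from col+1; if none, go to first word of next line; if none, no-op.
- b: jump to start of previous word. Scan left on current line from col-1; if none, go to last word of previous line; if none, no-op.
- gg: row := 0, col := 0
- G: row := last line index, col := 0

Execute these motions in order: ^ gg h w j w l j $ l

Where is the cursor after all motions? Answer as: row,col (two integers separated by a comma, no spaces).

After 1 (^): row=0 col=0 char='s'
After 2 (gg): row=0 col=0 char='s'
After 3 (h): row=0 col=0 char='s'
After 4 (w): row=0 col=5 char='f'
After 5 (j): row=1 col=5 char='w'
After 6 (w): row=2 col=0 char='d'
After 7 (l): row=2 col=1 char='o'
After 8 (j): row=2 col=1 char='o'
After 9 ($): row=2 col=12 char='k'
After 10 (l): row=2 col=12 char='k'

Answer: 2,12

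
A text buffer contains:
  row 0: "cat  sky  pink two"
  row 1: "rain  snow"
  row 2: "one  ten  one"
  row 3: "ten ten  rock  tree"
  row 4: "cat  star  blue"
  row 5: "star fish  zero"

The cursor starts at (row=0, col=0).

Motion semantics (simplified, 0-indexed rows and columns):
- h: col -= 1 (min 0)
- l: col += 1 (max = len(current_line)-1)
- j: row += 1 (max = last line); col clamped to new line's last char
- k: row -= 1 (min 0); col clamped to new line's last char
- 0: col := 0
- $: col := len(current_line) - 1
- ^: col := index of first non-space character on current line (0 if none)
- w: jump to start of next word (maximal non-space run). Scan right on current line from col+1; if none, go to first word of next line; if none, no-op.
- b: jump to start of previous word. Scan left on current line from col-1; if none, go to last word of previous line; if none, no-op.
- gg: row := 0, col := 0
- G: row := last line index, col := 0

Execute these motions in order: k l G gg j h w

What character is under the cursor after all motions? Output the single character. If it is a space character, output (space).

After 1 (k): row=0 col=0 char='c'
After 2 (l): row=0 col=1 char='a'
After 3 (G): row=5 col=0 char='s'
After 4 (gg): row=0 col=0 char='c'
After 5 (j): row=1 col=0 char='r'
After 6 (h): row=1 col=0 char='r'
After 7 (w): row=1 col=6 char='s'

Answer: s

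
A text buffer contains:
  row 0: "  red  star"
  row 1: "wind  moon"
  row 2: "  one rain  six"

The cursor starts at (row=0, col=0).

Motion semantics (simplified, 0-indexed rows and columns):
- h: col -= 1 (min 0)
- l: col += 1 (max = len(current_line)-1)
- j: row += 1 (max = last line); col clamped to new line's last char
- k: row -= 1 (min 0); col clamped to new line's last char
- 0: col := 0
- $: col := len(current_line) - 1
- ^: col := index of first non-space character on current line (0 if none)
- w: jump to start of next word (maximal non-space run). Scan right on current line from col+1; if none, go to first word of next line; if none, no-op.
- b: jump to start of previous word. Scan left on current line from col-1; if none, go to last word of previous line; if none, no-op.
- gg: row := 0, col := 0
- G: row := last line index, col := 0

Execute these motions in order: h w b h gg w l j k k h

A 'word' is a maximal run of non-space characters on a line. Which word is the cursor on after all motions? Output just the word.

Answer: red

Derivation:
After 1 (h): row=0 col=0 char='_'
After 2 (w): row=0 col=2 char='r'
After 3 (b): row=0 col=2 char='r'
After 4 (h): row=0 col=1 char='_'
After 5 (gg): row=0 col=0 char='_'
After 6 (w): row=0 col=2 char='r'
After 7 (l): row=0 col=3 char='e'
After 8 (j): row=1 col=3 char='d'
After 9 (k): row=0 col=3 char='e'
After 10 (k): row=0 col=3 char='e'
After 11 (h): row=0 col=2 char='r'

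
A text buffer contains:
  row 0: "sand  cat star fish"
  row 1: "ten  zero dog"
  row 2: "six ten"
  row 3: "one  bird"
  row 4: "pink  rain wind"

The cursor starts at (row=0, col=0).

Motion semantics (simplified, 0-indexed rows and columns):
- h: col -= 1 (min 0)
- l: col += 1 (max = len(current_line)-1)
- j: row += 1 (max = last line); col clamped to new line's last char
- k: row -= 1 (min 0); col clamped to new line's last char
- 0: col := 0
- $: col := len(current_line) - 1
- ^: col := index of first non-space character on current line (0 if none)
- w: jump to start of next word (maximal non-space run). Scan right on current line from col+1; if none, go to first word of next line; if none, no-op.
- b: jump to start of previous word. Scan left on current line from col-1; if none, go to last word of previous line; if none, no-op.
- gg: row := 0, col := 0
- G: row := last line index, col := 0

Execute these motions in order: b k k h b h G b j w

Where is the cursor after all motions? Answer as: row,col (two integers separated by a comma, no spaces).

After 1 (b): row=0 col=0 char='s'
After 2 (k): row=0 col=0 char='s'
After 3 (k): row=0 col=0 char='s'
After 4 (h): row=0 col=0 char='s'
After 5 (b): row=0 col=0 char='s'
After 6 (h): row=0 col=0 char='s'
After 7 (G): row=4 col=0 char='p'
After 8 (b): row=3 col=5 char='b'
After 9 (j): row=4 col=5 char='_'
After 10 (w): row=4 col=6 char='r'

Answer: 4,6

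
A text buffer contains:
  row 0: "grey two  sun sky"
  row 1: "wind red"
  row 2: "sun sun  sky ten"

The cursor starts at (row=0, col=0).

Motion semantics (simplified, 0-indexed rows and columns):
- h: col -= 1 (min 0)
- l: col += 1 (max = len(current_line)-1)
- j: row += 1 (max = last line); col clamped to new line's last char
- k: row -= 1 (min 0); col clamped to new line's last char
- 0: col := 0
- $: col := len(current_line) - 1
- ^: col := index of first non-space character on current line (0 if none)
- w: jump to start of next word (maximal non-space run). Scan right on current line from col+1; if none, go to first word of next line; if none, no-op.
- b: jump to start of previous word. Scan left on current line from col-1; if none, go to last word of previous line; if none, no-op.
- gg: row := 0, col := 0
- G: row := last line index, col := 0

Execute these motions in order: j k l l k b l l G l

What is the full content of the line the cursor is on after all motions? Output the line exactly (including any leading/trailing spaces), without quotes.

Answer: sun sun  sky ten

Derivation:
After 1 (j): row=1 col=0 char='w'
After 2 (k): row=0 col=0 char='g'
After 3 (l): row=0 col=1 char='r'
After 4 (l): row=0 col=2 char='e'
After 5 (k): row=0 col=2 char='e'
After 6 (b): row=0 col=0 char='g'
After 7 (l): row=0 col=1 char='r'
After 8 (l): row=0 col=2 char='e'
After 9 (G): row=2 col=0 char='s'
After 10 (l): row=2 col=1 char='u'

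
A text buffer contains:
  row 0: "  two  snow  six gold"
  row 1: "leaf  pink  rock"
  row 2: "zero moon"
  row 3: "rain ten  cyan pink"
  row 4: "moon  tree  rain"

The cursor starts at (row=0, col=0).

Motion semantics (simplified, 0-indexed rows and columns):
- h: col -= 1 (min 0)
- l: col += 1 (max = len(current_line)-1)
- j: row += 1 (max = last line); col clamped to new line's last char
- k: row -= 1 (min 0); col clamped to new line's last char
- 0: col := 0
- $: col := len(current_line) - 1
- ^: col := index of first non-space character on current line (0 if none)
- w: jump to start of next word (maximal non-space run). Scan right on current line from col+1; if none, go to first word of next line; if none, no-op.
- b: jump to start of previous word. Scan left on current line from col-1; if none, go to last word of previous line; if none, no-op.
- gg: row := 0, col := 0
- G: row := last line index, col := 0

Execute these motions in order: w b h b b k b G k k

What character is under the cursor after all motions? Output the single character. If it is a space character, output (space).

After 1 (w): row=0 col=2 char='t'
After 2 (b): row=0 col=2 char='t'
After 3 (h): row=0 col=1 char='_'
After 4 (b): row=0 col=1 char='_'
After 5 (b): row=0 col=1 char='_'
After 6 (k): row=0 col=1 char='_'
After 7 (b): row=0 col=1 char='_'
After 8 (G): row=4 col=0 char='m'
After 9 (k): row=3 col=0 char='r'
After 10 (k): row=2 col=0 char='z'

Answer: z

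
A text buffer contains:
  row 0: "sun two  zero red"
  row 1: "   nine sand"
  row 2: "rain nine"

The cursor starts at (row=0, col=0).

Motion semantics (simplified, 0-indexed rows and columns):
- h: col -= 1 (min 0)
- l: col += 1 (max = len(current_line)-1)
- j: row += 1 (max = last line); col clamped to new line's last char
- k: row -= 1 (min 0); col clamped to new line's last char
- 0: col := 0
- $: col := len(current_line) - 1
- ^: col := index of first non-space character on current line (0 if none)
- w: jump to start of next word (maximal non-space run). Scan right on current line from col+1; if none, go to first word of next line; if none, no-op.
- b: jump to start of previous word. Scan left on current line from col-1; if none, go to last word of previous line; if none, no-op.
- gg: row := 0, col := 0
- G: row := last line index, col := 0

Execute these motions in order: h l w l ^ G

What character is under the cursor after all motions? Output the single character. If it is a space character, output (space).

After 1 (h): row=0 col=0 char='s'
After 2 (l): row=0 col=1 char='u'
After 3 (w): row=0 col=4 char='t'
After 4 (l): row=0 col=5 char='w'
After 5 (^): row=0 col=0 char='s'
After 6 (G): row=2 col=0 char='r'

Answer: r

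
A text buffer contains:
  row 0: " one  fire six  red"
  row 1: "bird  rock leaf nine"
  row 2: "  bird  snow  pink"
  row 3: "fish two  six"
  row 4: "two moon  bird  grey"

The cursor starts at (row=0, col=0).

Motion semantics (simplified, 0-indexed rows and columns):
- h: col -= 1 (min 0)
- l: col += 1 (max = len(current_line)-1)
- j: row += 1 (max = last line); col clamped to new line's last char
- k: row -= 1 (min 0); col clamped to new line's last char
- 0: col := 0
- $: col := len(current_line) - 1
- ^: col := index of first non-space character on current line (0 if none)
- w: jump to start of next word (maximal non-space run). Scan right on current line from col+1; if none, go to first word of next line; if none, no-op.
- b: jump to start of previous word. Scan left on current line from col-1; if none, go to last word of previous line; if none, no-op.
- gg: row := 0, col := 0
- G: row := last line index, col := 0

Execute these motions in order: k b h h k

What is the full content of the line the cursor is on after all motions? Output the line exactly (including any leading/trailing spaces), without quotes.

After 1 (k): row=0 col=0 char='_'
After 2 (b): row=0 col=0 char='_'
After 3 (h): row=0 col=0 char='_'
After 4 (h): row=0 col=0 char='_'
After 5 (k): row=0 col=0 char='_'

Answer:  one  fire six  red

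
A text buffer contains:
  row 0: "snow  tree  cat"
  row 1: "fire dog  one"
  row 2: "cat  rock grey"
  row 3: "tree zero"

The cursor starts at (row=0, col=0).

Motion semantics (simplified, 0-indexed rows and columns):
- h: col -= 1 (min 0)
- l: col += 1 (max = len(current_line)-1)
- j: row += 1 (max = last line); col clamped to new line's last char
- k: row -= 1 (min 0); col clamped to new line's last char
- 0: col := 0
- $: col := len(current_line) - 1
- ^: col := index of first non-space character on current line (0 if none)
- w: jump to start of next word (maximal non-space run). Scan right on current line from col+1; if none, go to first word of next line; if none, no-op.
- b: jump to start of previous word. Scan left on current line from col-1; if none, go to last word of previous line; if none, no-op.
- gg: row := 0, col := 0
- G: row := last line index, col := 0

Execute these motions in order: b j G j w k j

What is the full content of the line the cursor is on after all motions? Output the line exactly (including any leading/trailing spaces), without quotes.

After 1 (b): row=0 col=0 char='s'
After 2 (j): row=1 col=0 char='f'
After 3 (G): row=3 col=0 char='t'
After 4 (j): row=3 col=0 char='t'
After 5 (w): row=3 col=5 char='z'
After 6 (k): row=2 col=5 char='r'
After 7 (j): row=3 col=5 char='z'

Answer: tree zero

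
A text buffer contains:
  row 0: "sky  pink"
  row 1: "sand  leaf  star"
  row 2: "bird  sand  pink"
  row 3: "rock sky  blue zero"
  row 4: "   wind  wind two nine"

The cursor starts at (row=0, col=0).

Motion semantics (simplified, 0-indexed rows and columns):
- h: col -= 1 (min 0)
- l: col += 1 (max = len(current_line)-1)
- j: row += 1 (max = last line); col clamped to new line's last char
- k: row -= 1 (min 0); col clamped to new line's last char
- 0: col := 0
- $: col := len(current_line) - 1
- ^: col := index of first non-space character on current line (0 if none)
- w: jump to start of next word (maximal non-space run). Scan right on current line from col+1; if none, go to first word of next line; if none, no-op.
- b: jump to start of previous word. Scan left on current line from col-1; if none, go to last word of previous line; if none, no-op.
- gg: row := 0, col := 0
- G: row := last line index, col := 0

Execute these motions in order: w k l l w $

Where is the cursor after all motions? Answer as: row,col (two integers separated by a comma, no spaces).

Answer: 1,15

Derivation:
After 1 (w): row=0 col=5 char='p'
After 2 (k): row=0 col=5 char='p'
After 3 (l): row=0 col=6 char='i'
After 4 (l): row=0 col=7 char='n'
After 5 (w): row=1 col=0 char='s'
After 6 ($): row=1 col=15 char='r'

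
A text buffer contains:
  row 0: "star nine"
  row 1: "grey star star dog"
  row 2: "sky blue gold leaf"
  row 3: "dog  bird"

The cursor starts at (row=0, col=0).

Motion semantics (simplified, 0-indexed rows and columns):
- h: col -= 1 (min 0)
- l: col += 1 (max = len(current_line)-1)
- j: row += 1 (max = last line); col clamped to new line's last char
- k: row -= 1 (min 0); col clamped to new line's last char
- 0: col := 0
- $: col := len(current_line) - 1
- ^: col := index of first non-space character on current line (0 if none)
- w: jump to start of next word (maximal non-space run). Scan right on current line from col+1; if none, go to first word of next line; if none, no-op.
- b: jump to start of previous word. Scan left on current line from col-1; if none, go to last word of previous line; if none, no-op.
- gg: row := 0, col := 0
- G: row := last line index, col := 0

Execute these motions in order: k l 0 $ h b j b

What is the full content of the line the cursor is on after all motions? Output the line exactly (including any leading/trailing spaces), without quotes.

After 1 (k): row=0 col=0 char='s'
After 2 (l): row=0 col=1 char='t'
After 3 (0): row=0 col=0 char='s'
After 4 ($): row=0 col=8 char='e'
After 5 (h): row=0 col=7 char='n'
After 6 (b): row=0 col=5 char='n'
After 7 (j): row=1 col=5 char='s'
After 8 (b): row=1 col=0 char='g'

Answer: grey star star dog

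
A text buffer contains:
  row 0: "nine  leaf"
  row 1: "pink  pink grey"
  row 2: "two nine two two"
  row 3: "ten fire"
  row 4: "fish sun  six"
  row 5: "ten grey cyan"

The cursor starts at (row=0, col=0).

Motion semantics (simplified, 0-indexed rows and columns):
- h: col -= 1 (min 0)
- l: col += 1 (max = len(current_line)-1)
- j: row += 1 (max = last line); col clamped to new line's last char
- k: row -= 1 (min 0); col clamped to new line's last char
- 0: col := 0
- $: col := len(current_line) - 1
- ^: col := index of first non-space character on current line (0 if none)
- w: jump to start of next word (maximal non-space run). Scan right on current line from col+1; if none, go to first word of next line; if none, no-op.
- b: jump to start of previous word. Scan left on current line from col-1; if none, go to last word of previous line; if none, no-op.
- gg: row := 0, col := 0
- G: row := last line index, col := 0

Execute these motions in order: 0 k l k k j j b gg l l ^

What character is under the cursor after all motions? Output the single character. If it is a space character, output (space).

Answer: n

Derivation:
After 1 (0): row=0 col=0 char='n'
After 2 (k): row=0 col=0 char='n'
After 3 (l): row=0 col=1 char='i'
After 4 (k): row=0 col=1 char='i'
After 5 (k): row=0 col=1 char='i'
After 6 (j): row=1 col=1 char='i'
After 7 (j): row=2 col=1 char='w'
After 8 (b): row=2 col=0 char='t'
After 9 (gg): row=0 col=0 char='n'
After 10 (l): row=0 col=1 char='i'
After 11 (l): row=0 col=2 char='n'
After 12 (^): row=0 col=0 char='n'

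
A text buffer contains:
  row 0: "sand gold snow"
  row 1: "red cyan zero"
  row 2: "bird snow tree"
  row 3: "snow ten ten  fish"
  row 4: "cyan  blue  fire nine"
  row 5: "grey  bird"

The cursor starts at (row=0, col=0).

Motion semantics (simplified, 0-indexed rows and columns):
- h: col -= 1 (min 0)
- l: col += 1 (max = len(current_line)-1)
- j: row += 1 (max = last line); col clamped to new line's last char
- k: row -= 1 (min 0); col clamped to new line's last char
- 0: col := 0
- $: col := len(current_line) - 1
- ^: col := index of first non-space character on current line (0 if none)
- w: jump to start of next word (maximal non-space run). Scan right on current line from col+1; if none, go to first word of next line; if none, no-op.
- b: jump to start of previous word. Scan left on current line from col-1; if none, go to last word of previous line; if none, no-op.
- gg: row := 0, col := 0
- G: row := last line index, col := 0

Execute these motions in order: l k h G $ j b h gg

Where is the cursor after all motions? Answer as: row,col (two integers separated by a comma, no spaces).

After 1 (l): row=0 col=1 char='a'
After 2 (k): row=0 col=1 char='a'
After 3 (h): row=0 col=0 char='s'
After 4 (G): row=5 col=0 char='g'
After 5 ($): row=5 col=9 char='d'
After 6 (j): row=5 col=9 char='d'
After 7 (b): row=5 col=6 char='b'
After 8 (h): row=5 col=5 char='_'
After 9 (gg): row=0 col=0 char='s'

Answer: 0,0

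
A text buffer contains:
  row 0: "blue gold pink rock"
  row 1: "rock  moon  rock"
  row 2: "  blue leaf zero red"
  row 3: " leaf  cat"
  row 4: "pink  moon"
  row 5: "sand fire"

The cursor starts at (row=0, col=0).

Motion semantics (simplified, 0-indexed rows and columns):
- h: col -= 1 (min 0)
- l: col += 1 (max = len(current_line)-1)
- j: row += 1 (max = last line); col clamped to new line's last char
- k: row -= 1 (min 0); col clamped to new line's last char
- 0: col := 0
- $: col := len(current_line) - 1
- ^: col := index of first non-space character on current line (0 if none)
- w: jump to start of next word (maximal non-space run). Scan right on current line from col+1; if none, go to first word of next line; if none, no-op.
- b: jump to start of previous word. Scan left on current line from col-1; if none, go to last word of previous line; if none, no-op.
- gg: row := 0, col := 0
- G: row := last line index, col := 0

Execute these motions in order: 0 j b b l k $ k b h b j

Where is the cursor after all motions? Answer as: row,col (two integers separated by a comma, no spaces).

After 1 (0): row=0 col=0 char='b'
After 2 (j): row=1 col=0 char='r'
After 3 (b): row=0 col=15 char='r'
After 4 (b): row=0 col=10 char='p'
After 5 (l): row=0 col=11 char='i'
After 6 (k): row=0 col=11 char='i'
After 7 ($): row=0 col=18 char='k'
After 8 (k): row=0 col=18 char='k'
After 9 (b): row=0 col=15 char='r'
After 10 (h): row=0 col=14 char='_'
After 11 (b): row=0 col=10 char='p'
After 12 (j): row=1 col=10 char='_'

Answer: 1,10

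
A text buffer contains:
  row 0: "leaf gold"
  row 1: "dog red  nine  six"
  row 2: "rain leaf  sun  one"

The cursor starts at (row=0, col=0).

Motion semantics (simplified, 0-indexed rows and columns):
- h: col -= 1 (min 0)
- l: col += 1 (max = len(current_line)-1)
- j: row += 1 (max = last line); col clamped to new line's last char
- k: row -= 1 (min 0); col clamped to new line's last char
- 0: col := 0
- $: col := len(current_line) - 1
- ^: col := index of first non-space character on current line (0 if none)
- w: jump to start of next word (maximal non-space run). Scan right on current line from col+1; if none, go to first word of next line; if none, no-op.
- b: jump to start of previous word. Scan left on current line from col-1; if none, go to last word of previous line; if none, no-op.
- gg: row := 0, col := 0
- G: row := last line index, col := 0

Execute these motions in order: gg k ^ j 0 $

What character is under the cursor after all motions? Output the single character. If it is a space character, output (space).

After 1 (gg): row=0 col=0 char='l'
After 2 (k): row=0 col=0 char='l'
After 3 (^): row=0 col=0 char='l'
After 4 (j): row=1 col=0 char='d'
After 5 (0): row=1 col=0 char='d'
After 6 ($): row=1 col=17 char='x'

Answer: x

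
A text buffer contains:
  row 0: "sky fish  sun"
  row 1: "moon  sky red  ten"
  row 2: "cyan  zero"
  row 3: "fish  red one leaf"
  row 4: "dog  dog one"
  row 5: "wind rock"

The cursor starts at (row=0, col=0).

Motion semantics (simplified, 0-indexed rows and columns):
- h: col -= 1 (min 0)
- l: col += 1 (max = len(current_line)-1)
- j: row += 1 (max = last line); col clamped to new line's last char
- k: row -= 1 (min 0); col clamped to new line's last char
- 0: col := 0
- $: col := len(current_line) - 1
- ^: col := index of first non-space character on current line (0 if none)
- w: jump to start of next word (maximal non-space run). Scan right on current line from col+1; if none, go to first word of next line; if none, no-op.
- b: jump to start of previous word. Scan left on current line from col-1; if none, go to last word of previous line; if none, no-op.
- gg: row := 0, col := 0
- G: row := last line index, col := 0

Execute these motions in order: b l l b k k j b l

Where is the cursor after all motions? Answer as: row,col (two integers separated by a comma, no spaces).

After 1 (b): row=0 col=0 char='s'
After 2 (l): row=0 col=1 char='k'
After 3 (l): row=0 col=2 char='y'
After 4 (b): row=0 col=0 char='s'
After 5 (k): row=0 col=0 char='s'
After 6 (k): row=0 col=0 char='s'
After 7 (j): row=1 col=0 char='m'
After 8 (b): row=0 col=10 char='s'
After 9 (l): row=0 col=11 char='u'

Answer: 0,11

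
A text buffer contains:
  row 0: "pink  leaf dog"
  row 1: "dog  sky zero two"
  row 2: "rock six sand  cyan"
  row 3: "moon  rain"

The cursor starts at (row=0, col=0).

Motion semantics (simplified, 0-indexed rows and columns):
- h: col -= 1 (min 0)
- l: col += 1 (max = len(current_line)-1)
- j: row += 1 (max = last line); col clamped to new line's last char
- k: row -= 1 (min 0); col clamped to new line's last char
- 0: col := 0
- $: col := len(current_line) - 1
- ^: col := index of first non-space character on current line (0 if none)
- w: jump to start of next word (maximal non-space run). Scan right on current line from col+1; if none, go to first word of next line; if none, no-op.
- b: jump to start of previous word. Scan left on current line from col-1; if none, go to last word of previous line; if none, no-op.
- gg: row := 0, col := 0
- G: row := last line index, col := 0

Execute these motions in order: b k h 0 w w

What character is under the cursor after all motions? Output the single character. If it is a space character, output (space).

Answer: d

Derivation:
After 1 (b): row=0 col=0 char='p'
After 2 (k): row=0 col=0 char='p'
After 3 (h): row=0 col=0 char='p'
After 4 (0): row=0 col=0 char='p'
After 5 (w): row=0 col=6 char='l'
After 6 (w): row=0 col=11 char='d'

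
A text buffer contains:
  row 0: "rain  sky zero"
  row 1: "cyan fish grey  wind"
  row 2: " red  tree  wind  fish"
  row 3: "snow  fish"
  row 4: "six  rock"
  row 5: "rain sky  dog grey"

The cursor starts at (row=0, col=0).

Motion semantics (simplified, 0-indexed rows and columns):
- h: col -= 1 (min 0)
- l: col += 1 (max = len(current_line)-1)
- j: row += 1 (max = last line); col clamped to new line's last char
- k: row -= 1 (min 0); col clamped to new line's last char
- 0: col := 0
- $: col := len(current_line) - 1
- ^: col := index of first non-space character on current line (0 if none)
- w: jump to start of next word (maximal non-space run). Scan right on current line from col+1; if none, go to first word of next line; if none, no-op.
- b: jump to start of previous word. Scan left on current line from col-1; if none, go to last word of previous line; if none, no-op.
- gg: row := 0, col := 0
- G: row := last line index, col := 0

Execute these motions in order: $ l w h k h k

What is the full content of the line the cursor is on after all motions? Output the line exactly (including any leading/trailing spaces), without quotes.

After 1 ($): row=0 col=13 char='o'
After 2 (l): row=0 col=13 char='o'
After 3 (w): row=1 col=0 char='c'
After 4 (h): row=1 col=0 char='c'
After 5 (k): row=0 col=0 char='r'
After 6 (h): row=0 col=0 char='r'
After 7 (k): row=0 col=0 char='r'

Answer: rain  sky zero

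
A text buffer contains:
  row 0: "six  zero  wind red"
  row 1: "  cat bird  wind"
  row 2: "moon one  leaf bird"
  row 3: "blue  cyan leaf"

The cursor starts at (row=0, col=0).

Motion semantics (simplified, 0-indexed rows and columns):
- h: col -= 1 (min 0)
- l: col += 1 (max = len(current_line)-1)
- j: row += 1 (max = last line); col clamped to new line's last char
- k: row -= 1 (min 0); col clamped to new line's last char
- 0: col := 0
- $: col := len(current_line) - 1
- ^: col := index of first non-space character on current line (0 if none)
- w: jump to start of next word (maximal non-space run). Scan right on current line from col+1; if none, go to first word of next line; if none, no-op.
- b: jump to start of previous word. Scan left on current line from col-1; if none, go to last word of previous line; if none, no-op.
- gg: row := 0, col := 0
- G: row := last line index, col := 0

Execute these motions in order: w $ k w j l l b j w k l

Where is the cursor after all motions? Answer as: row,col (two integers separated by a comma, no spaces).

Answer: 2,7

Derivation:
After 1 (w): row=0 col=5 char='z'
After 2 ($): row=0 col=18 char='d'
After 3 (k): row=0 col=18 char='d'
After 4 (w): row=1 col=2 char='c'
After 5 (j): row=2 col=2 char='o'
After 6 (l): row=2 col=3 char='n'
After 7 (l): row=2 col=4 char='_'
After 8 (b): row=2 col=0 char='m'
After 9 (j): row=3 col=0 char='b'
After 10 (w): row=3 col=6 char='c'
After 11 (k): row=2 col=6 char='n'
After 12 (l): row=2 col=7 char='e'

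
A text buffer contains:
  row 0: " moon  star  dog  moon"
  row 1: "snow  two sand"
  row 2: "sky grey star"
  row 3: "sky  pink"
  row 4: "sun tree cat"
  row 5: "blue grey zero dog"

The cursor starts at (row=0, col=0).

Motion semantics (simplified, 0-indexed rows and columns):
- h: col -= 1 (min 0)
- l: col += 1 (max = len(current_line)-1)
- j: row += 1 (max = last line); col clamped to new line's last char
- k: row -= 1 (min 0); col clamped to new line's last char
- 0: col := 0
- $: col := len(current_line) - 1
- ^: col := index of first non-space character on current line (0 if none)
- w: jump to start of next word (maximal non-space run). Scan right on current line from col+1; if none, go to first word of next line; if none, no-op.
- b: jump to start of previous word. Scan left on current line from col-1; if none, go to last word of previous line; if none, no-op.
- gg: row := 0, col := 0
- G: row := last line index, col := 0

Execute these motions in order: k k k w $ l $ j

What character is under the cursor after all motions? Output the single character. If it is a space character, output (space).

After 1 (k): row=0 col=0 char='_'
After 2 (k): row=0 col=0 char='_'
After 3 (k): row=0 col=0 char='_'
After 4 (w): row=0 col=1 char='m'
After 5 ($): row=0 col=21 char='n'
After 6 (l): row=0 col=21 char='n'
After 7 ($): row=0 col=21 char='n'
After 8 (j): row=1 col=13 char='d'

Answer: d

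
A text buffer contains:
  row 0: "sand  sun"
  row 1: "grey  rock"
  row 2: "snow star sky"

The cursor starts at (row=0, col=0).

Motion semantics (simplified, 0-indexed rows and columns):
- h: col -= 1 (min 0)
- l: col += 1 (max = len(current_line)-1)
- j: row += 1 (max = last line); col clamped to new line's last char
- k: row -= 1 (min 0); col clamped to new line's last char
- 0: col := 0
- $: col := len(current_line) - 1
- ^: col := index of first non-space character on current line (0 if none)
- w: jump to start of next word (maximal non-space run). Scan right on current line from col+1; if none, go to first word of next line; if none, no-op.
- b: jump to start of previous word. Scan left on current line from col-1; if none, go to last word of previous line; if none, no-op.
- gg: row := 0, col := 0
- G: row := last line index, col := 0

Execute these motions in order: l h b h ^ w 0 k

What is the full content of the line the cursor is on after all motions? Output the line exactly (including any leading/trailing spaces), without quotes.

Answer: sand  sun

Derivation:
After 1 (l): row=0 col=1 char='a'
After 2 (h): row=0 col=0 char='s'
After 3 (b): row=0 col=0 char='s'
After 4 (h): row=0 col=0 char='s'
After 5 (^): row=0 col=0 char='s'
After 6 (w): row=0 col=6 char='s'
After 7 (0): row=0 col=0 char='s'
After 8 (k): row=0 col=0 char='s'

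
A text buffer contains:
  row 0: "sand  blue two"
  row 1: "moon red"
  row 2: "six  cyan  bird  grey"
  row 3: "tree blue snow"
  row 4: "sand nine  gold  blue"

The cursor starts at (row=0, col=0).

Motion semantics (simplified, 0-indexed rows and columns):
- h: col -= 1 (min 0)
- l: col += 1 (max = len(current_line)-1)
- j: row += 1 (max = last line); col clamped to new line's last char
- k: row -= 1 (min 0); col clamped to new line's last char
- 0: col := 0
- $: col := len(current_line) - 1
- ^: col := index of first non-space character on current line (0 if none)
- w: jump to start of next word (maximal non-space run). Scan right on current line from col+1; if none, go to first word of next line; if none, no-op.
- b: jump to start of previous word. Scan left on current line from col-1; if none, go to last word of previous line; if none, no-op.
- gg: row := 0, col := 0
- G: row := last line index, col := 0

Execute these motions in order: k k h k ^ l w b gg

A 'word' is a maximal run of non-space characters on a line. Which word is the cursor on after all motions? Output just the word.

After 1 (k): row=0 col=0 char='s'
After 2 (k): row=0 col=0 char='s'
After 3 (h): row=0 col=0 char='s'
After 4 (k): row=0 col=0 char='s'
After 5 (^): row=0 col=0 char='s'
After 6 (l): row=0 col=1 char='a'
After 7 (w): row=0 col=6 char='b'
After 8 (b): row=0 col=0 char='s'
After 9 (gg): row=0 col=0 char='s'

Answer: sand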